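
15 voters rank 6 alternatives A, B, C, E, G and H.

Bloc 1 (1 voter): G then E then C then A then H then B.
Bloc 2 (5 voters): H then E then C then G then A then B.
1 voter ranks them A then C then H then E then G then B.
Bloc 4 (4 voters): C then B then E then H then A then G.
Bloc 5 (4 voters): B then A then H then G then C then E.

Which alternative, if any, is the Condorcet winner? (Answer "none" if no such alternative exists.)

none

Check each pair by majority over 15 ballots:
A–B: B 8–7.
A vs C: C, 10–5.
A–E: E 10–5.
A–G: A 9–6.
A vs H: H, 9–6.
B–C: C 11–4.
B vs E: B wins 8–7.
B vs G: B, 8–7.
B–H: B 8–7.
C vs E: C, 9–6.
C vs G: C, 10–5.
C–H: H 9–6.
E vs G: E wins 10–5.
E vs H: H, 10–5.
G vs H: H, 14–1.
Each alternative drops at least one matchup (A loses to B; B loses to C; C loses to H; E loses to B; G loses to A; H loses to B); the cycle B > H > C > B rules out a Condorcet winner.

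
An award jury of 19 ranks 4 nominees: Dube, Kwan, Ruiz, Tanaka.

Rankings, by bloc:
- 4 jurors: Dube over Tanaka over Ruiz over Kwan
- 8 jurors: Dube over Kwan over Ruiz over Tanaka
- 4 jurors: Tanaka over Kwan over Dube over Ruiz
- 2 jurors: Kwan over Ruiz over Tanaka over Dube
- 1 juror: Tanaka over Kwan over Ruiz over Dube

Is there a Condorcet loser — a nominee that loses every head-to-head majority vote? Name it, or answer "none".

Tanaka

Head-to-head results (19 jurors):
Dube vs Kwan: Dube wins 12–7.
Dube vs Ruiz: Dube, 16–3.
Dube vs Tanaka: 4+8 = 12 for Dube, 7 for Tanaka — Dube by 12–7.
Kwan vs Ruiz: Kwan wins 15–4.
Kwan vs Tanaka: 8+2 = 10 for Kwan, 9 for Tanaka — Kwan by 10–9.
Ruiz vs Tanaka: Ruiz wins 10–9.
Tanaka is beaten in every head-to-head and is the Condorcet loser.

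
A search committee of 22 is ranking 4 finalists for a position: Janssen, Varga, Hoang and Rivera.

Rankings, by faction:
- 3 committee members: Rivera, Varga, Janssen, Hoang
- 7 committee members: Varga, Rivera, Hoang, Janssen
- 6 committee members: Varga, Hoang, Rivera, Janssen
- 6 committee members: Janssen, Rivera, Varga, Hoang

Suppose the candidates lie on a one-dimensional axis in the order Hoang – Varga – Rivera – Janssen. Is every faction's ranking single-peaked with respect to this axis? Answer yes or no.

Axis positions: Hoang=1, Varga=2, Rivera=3, Janssen=4.
Faction 1 (peak Rivera at position 3): ranking walks positions 3-2-4-1, expanding outward from the peak — single-peaked.
Faction 2 (peak Varga at position 2): ranking walks positions 2-3-1-4, expanding outward from the peak — single-peaked.
Faction 3 (peak Varga at position 2): ranking walks positions 2-1-3-4, expanding outward from the peak — single-peaked.
Faction 4 (peak Janssen at position 4): ranking walks positions 4-3-2-1, expanding outward from the peak — single-peaked.
Every ranking is single-peaked on this axis.

yes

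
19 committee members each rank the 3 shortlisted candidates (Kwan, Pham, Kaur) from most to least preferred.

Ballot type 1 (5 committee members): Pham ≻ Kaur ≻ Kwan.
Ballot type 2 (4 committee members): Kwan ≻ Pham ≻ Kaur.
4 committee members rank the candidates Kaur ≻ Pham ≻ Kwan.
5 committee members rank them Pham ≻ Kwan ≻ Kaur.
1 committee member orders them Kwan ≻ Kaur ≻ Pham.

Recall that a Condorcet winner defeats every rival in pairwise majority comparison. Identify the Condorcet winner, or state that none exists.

Pairwise majorities:
Kwan vs Pham: Pham wins 14–5.
Kwan vs Kaur: Kwan, 10–9.
Pham vs Kaur: Pham, 14–5.
Pham defeats every rival head-to-head and is the Condorcet winner.

Pham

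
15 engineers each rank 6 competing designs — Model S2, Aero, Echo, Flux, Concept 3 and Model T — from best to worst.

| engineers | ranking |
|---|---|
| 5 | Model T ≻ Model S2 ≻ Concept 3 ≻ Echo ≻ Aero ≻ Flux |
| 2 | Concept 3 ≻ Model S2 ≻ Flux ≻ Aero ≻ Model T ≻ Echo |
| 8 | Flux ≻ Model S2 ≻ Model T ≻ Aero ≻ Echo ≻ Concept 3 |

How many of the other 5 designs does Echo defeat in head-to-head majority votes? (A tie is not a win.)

1

Echo against each rival (15 engineers):
Echo vs Model S2: Echo preferred on 0 ballots; Model S2 wins 15–0.
Echo vs Aero: 5 for Echo, 10 for Aero — Aero by 10–5.
Echo–Flux: Flux 10–5.
Echo vs Concept 3: 8 to 7, Echo.
Echo vs Model T: Model T, 15–0.
Echo beats Concept 3; loses to Model S2, Aero, Flux, Model T — 1 pairwise win.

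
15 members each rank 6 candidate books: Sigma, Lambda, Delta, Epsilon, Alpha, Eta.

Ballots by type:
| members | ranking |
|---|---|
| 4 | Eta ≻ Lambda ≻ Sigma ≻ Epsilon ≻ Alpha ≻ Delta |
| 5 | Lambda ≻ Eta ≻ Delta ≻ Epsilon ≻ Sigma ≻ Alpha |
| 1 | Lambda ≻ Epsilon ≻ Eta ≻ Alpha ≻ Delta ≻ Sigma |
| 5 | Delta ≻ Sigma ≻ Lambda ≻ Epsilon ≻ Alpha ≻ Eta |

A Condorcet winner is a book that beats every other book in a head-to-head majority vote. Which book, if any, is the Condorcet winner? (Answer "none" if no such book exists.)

Lambda

Pairwise majorities:
Sigma vs Lambda: Lambda wins 10–5.
Sigma vs Delta: Delta wins 11–4.
Sigma vs Epsilon: Sigma wins 9–6.
Sigma vs Alpha: Sigma, 14–1.
Sigma–Eta: Eta 10–5.
Lambda vs Delta: Lambda, 10–5.
Lambda vs Epsilon: Lambda, 15–0.
Lambda vs Alpha: Lambda wins 15–0.
Lambda–Eta: Lambda 11–4.
Delta vs Epsilon: Delta, 10–5.
Delta vs Alpha: Delta, 10–5.
Delta vs Eta: Eta, 10–5.
Epsilon–Alpha: Epsilon 15–0.
Epsilon–Eta: Eta 9–6.
Alpha vs Eta: Eta, 10–5.
Lambda defeats every rival head-to-head and is the Condorcet winner.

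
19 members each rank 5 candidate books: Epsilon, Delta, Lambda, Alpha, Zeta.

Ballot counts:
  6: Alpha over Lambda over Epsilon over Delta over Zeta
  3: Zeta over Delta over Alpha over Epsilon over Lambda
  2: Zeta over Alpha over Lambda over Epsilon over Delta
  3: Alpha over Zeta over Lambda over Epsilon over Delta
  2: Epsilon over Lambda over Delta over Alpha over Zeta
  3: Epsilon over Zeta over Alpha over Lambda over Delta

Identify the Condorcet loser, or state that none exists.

Head-to-head results (19 members):
Epsilon vs Delta: 6+2+3+2+3 = 16 for Epsilon, 3 for Delta — Epsilon by 16–3.
Epsilon vs Lambda: Lambda, 11–8.
Epsilon vs Alpha: Epsilon is ranked higher on 2+3 = 5 ballots, Alpha on 14. Alpha wins 14–5.
Epsilon vs Zeta: Epsilon wins 11–8.
Delta vs Lambda: 3 for Delta, 16 for Lambda — Lambda by 16–3.
Delta vs Alpha: 5 to 14, Alpha.
Delta vs Zeta: Zeta, 11–8.
Lambda vs Alpha: Lambda is ranked higher on 2 ballots, Alpha on 17. Alpha wins 17–2.
Lambda vs Zeta: 6+2 = 8 for Lambda, 11 for Zeta — Zeta by 11–8.
Alpha vs Zeta: Alpha is ranked higher on 6+3+2 = 11 ballots, Zeta on 8. Alpha wins 11–8.
Delta is beaten in every head-to-head and is the Condorcet loser.

Delta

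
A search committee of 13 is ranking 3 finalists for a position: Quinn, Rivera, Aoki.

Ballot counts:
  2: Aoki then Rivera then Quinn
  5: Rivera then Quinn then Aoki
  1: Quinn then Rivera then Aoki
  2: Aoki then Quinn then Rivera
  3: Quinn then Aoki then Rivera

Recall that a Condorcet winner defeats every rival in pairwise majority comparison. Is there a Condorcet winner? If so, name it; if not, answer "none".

none

Check each pair by majority over 13 ballots:
Quinn vs Rivera: 1+2+3 = 6 for Quinn, 7 for Rivera — Rivera by 7–6.
Quinn vs Aoki: Quinn, 9–4.
Rivera vs Aoki: 5+1 = 6 for Rivera, 7 for Aoki — Aoki by 7–6.
Every candidate loses at least once (Quinn loses to Rivera; Rivera loses to Aoki; Aoki loses to Quinn). The majority relation contains the cycle Quinn > Aoki > Rivera > Quinn, so there is no Condorcet winner.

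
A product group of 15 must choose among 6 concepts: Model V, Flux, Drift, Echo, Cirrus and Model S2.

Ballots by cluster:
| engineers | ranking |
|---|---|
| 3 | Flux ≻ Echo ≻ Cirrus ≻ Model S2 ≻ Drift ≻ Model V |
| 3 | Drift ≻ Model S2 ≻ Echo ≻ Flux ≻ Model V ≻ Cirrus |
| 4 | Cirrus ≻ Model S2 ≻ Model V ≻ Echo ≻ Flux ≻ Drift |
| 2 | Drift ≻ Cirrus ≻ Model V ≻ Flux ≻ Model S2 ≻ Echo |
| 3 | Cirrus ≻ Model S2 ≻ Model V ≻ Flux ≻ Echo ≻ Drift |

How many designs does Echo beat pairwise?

1

Echo against each rival (15 engineers):
Echo vs Model V: Model V wins 9–6.
Echo vs Flux: Echo is ranked higher on 3+4 = 7 ballots, Flux on 8. Flux wins 8–7.
Echo vs Drift: 3+4+3 = 10 for Echo, 5 for Drift — Echo by 10–5.
Echo vs Cirrus: Echo is ranked higher on 3+3 = 6 ballots, Cirrus on 9. Cirrus wins 9–6.
Echo vs Model S2: Model S2, 12–3.
Echo beats Drift; loses to Model V, Flux, Cirrus, Model S2 — 1 pairwise win.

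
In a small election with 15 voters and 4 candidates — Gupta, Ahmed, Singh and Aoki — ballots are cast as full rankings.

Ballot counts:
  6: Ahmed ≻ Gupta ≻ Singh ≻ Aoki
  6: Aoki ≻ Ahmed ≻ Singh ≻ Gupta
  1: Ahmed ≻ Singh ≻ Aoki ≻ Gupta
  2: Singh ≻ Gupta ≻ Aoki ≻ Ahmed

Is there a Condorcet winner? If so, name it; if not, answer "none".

none

Head-to-head results (15 voters):
Gupta vs Ahmed: 2 for Gupta, 13 for Ahmed — Ahmed by 13–2.
Gupta vs Singh: Gupta is ranked higher on 6 ballots, Singh on 9. Singh wins 9–6.
Gupta vs Aoki: 6+2 = 8 for Gupta, 7 for Aoki — Gupta by 8–7.
Ahmed vs Singh: 13 to 2, Ahmed.
Ahmed vs Aoki: 7 to 8, Aoki.
Singh vs Aoki: Singh is ranked higher on 6+1+2 = 9 ballots, Aoki on 6. Singh wins 9–6.
Each candidate drops at least one matchup (Gupta loses to Ahmed; Ahmed loses to Aoki; Singh loses to Ahmed; Aoki loses to Gupta); the cycle Gupta → Aoki → Ahmed → Gupta rules out a Condorcet winner.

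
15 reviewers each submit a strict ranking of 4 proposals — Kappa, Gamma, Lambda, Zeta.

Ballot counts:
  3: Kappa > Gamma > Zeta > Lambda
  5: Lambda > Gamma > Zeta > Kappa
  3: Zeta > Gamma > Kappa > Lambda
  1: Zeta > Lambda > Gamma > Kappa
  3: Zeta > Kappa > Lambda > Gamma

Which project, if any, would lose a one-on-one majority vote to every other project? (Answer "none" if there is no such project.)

Head-to-head results (15 reviewers):
Kappa vs Gamma: Kappa is ranked higher on 3+3 = 6 ballots, Gamma on 9. Gamma wins 9–6.
Kappa vs Lambda: Kappa wins 9–6.
Kappa–Zeta: Zeta 12–3.
Gamma vs Lambda: Lambda wins 9–6.
Gamma vs Zeta: 8 to 7, Gamma.
Lambda vs Zeta: 5 to 10, Zeta.
No project is winless: Kappa beats Lambda; Gamma beats Kappa; Lambda beats Gamma; Zeta beats Kappa. There is no Condorcet loser.

none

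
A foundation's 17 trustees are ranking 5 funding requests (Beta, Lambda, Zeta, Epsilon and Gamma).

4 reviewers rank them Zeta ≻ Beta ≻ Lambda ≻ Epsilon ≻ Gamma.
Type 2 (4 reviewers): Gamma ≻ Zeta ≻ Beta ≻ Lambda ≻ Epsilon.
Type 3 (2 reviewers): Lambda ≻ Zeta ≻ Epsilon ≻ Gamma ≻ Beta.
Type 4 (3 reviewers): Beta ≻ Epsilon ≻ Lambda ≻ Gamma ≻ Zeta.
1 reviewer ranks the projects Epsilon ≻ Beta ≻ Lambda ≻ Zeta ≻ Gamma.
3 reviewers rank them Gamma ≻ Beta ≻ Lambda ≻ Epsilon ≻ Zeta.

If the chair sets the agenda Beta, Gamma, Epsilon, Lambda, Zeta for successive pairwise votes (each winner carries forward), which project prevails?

Lambda

Round 1: Beta vs Gamma — 8–9, Gamma advances.
Round 2: Gamma vs Epsilon — 7–10, Epsilon advances.
Round 3: Epsilon vs Lambda — 4–13, Lambda advances.
Round 4: Lambda vs Zeta — 9–8, Lambda advances.
The agenda winner is Lambda.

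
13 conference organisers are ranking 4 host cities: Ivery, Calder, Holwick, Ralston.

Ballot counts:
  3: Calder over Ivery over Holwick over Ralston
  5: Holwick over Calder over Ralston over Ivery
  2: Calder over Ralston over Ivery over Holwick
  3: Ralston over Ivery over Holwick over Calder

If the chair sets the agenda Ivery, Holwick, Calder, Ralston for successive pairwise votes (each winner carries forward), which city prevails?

Round 1: Ivery vs Holwick — 8–5, Ivery advances.
Round 2: Ivery vs Calder — 3–10, Calder advances.
Round 3: Calder vs Ralston — 10–3, Calder advances.
The agenda winner is Calder.

Calder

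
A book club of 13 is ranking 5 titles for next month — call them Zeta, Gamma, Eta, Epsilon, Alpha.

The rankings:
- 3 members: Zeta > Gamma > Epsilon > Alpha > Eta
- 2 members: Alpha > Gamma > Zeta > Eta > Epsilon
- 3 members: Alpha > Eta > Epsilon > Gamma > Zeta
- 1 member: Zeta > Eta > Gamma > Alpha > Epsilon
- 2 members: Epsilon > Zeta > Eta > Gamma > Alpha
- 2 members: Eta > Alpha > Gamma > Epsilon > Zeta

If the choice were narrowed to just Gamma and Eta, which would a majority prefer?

Ballots ranking Gamma above Eta: 3 + 2 = 5.
Ballots ranking Eta above Gamma: 13 − 5 = 8.
Eta wins the head-to-head 8–5.

Eta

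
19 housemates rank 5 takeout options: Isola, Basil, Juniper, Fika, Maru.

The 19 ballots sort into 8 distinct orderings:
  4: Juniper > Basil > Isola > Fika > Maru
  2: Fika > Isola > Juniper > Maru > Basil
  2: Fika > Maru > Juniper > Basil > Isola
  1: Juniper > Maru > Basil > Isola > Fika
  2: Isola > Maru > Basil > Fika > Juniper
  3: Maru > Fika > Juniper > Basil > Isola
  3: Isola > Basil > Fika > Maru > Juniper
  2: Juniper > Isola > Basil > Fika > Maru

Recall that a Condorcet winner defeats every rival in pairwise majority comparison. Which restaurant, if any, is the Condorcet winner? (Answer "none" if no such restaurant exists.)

none

Check each pair by majority over 19 ballots:
Isola vs Basil: 2+2+3+2 = 9 for Isola, 10 for Basil — Basil by 10–9.
Isola vs Juniper: 7 to 12, Juniper.
Isola vs Fika: 12 to 7, Isola.
Isola vs Maru: Isola is ranked higher on 4+2+2+3+2 = 13 ballots, Maru on 6. Isola wins 13–6.
Basil vs Juniper: 2+3 = 5 for Basil, 14 for Juniper — Juniper by 14–5.
Basil vs Fika: Basil preferred on 4+1+2+3+2 = 12 ballots; Basil wins 12–7.
Basil vs Maru: 9 to 10, Maru.
Juniper vs Fika: 7 to 12, Fika.
Juniper vs Maru: Juniper preferred on 4+2+1+2 = 9 ballots; Maru wins 10–9.
Fika vs Maru: 4+2+2+3+2 = 13 for Fika, 6 for Maru — Fika by 13–6.
Every restaurant loses at least once (Isola loses to Basil; Basil loses to Juniper; Juniper loses to Fika; Fika loses to Isola; Maru loses to Isola). The majority relation contains the cycle Isola beats Fika beats Juniper beats Isola, so there is no Condorcet winner.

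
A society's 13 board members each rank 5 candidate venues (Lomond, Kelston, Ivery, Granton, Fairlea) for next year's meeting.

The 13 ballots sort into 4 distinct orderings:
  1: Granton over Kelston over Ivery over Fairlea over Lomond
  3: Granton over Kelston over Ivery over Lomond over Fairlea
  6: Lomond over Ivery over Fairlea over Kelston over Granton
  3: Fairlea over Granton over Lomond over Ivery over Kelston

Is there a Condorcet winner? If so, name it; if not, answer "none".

none

Check each pair by majority over 13 ballots:
Lomond vs Kelston: 6+3 = 9 for Lomond, 4 for Kelston — Lomond by 9–4.
Lomond vs Ivery: 9 to 4, Lomond.
Lomond vs Granton: Lomond is ranked higher on 6 ballots, Granton on 7. Granton wins 7–6.
Lomond vs Fairlea: Lomond preferred on 3+6 = 9 ballots; Lomond wins 9–4.
Kelston vs Ivery: Kelston preferred on 1+3 = 4 ballots; Ivery wins 9–4.
Kelston vs Granton: 6 for Kelston, 7 for Granton — Granton by 7–6.
Kelston vs Fairlea: 1+3 = 4 for Kelston, 9 for Fairlea — Fairlea by 9–4.
Ivery vs Granton: Ivery preferred on 6 ballots; Granton wins 7–6.
Ivery vs Fairlea: 1+3+6 = 10 for Ivery, 3 for Fairlea — Ivery by 10–3.
Granton vs Fairlea: 1+3 = 4 for Granton, 9 for Fairlea — Fairlea by 9–4.
No city is unbeaten: Lomond loses to Granton; Kelston loses to Lomond; Ivery loses to Lomond; Granton loses to Fairlea; Fairlea loses to Lomond. In particular Lomond → Fairlea → Granton → Lomond is a majority cycle — no Condorcet winner exists.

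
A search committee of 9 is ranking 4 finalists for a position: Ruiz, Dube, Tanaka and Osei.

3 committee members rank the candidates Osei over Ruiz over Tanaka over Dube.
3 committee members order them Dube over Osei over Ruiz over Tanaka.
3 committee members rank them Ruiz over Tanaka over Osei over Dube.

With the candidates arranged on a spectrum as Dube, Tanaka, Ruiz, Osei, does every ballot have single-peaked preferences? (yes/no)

no

Axis positions: Dube=1, Tanaka=2, Ruiz=3, Osei=4.
Type 1 (peak Osei at position 4): ranking walks positions 4-3-2-1, expanding outward from the peak — single-peaked.
Type 2: ranking walks positions 1-4-3-2; Osei is ranked above Tanaka even though Tanaka lies between Osei and the peak Dube on the axis — preferences dip and rise again. Not single-peaked.
Type 3 (peak Ruiz at position 3): ranking walks positions 3-2-4-1, expanding outward from the peak — single-peaked.
Type 2 violates single-peakedness, so the profile is not single-peaked on this axis.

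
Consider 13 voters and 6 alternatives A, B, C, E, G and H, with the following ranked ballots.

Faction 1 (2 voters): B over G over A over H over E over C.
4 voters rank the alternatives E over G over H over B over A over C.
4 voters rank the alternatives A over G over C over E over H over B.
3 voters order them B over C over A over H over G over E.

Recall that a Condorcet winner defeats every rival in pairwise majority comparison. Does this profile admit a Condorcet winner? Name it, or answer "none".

none

Head-to-head results (13 voters):
A vs B: B, 9–4.
A vs C: A wins 10–3.
A vs E: A, 9–4.
A vs G: A wins 7–6.
A vs H: A, 9–4.
B vs C: B, 9–4.
B–E: E 8–5.
B vs G: G, 8–5.
B–H: H 8–5.
C–E: C 7–6.
C vs G: G, 10–3.
C vs H: C wins 7–6.
E vs G: G, 9–4.
E–H: E 8–5.
G–H: G 10–3.
Each alternative drops at least one matchup (A loses to B; B loses to E; C loses to A; E loses to A; G loses to A; H loses to A); the cycle A → E → B → A rules out a Condorcet winner.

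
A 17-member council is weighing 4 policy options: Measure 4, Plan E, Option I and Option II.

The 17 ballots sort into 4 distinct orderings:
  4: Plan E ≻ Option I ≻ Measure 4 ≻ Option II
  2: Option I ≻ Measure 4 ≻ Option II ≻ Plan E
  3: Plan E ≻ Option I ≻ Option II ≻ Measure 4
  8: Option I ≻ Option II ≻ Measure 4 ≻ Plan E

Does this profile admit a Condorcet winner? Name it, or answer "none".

Pairwise majorities:
Measure 4 vs Plan E: Measure 4 preferred on 2+8 = 10 ballots; Measure 4 wins 10–7.
Measure 4 vs Option I: Measure 4 preferred on 0 ballots; Option I wins 17–0.
Measure 4 vs Option II: Measure 4 is ranked higher on 4+2 = 6 ballots, Option II on 11. Option II wins 11–6.
Plan E vs Option I: Plan E preferred on 4+3 = 7 ballots; Option I wins 10–7.
Plan E vs Option II: Plan E preferred on 4+3 = 7 ballots; Option II wins 10–7.
Option I vs Option II: Option I is ranked higher on 4+2+3+8 = 17 ballots, Option II on 0. Option I wins 17–0.
Option I wins every pairwise contest, so Option I is the Condorcet winner.

Option I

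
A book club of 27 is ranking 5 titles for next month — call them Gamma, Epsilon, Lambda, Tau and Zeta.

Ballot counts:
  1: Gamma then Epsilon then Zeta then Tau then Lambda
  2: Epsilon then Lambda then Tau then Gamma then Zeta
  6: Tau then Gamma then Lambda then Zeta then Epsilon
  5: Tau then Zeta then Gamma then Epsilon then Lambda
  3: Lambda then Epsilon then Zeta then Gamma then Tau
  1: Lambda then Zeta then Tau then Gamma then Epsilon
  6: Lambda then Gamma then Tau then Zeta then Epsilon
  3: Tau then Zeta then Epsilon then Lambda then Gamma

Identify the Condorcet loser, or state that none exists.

Head-to-head results (27 members):
Gamma vs Epsilon: Gamma wins 19–8.
Gamma vs Lambda: Gamma preferred on 1+6+5 = 12 ballots; Lambda wins 15–12.
Gamma vs Tau: Gamma is ranked higher on 1+3+6 = 10 ballots, Tau on 17. Tau wins 17–10.
Gamma vs Zeta: Gamma preferred on 1+2+6+6 = 15 ballots; Gamma wins 15–12.
Epsilon–Lambda: Lambda 16–11.
Epsilon vs Tau: Tau, 21–6.
Epsilon vs Zeta: 1+2+3 = 6 for Epsilon, 21 for Zeta — Zeta by 21–6.
Lambda–Tau: Tau 15–12.
Lambda vs Zeta: Lambda is ranked higher on 2+6+3+1+6 = 18 ballots, Zeta on 9. Lambda wins 18–9.
Tau vs Zeta: Tau wins 22–5.
Only Epsilon has no wins; Epsilon is the Condorcet loser.

Epsilon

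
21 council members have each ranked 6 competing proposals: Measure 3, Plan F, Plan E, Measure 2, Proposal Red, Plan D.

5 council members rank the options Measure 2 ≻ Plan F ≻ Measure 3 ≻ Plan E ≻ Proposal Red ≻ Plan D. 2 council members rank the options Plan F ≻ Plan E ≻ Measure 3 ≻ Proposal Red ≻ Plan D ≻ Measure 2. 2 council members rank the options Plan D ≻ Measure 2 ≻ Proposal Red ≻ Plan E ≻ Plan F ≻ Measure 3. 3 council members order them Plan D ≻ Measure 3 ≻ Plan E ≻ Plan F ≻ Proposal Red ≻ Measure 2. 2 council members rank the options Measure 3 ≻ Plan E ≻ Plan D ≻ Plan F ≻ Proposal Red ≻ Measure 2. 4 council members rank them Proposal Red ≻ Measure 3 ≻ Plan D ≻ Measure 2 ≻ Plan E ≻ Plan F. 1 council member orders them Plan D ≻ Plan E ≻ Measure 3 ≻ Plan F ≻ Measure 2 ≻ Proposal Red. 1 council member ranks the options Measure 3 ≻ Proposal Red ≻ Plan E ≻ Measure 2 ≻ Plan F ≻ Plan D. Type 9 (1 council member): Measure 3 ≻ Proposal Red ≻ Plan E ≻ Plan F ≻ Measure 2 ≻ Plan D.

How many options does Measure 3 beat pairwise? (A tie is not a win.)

5

Measure 3 against each rival (21 council members):
Measure 3 vs Plan F: Measure 3 wins 12–9.
Measure 3 vs Plan E: 5+3+2+4+1+1 = 16 for Measure 3, 5 for Plan E — Measure 3 by 16–5.
Measure 3 vs Measure 2: Measure 3 wins 14–7.
Measure 3–Proposal Red: Measure 3 15–6.
Measure 3–Plan D: Measure 3 15–6.
Measure 3 beats Plan F, Plan E, Measure 2, Proposal Red, Plan D — 5 pairwise wins.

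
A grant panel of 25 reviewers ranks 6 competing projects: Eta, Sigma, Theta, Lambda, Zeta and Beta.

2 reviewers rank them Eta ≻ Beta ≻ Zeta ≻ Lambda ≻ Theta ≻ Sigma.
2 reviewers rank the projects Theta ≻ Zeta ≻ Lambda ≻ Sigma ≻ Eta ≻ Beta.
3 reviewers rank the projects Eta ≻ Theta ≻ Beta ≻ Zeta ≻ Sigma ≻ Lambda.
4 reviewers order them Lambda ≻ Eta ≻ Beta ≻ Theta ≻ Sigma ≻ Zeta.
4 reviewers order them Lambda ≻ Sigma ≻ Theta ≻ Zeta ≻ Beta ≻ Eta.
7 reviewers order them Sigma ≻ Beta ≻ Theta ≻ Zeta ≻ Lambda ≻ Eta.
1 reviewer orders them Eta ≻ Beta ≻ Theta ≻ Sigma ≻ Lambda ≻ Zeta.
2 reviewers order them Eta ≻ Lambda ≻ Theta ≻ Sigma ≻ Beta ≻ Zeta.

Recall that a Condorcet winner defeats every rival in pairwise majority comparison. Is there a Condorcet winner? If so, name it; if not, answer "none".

Pairwise majorities:
Eta vs Sigma: Eta is ranked higher on 2+3+4+1+2 = 12 ballots, Sigma on 13. Sigma wins 13–12.
Eta–Theta: Theta 13–12.
Eta vs Lambda: Lambda, 17–8.
Eta vs Zeta: 12 to 13, Zeta.
Eta vs Beta: Eta, 14–11.
Sigma vs Theta: 11 to 14, Theta.
Sigma vs Lambda: Sigma preferred on 3+7+1 = 11 ballots; Lambda wins 14–11.
Sigma vs Zeta: Sigma, 18–7.
Sigma vs Beta: Sigma, 15–10.
Theta vs Lambda: Theta wins 13–12.
Theta vs Zeta: Theta preferred on 23 ballots; Theta wins 23–2.
Theta vs Beta: 11 to 14, Beta.
Lambda vs Zeta: 4+4+1+2 = 11 for Lambda, 14 for Zeta — Zeta by 14–11.
Lambda–Beta: Beta 13–12.
Zeta–Beta: Beta 19–6.
Each project drops at least one matchup (Eta loses to Sigma; Sigma loses to Theta; Theta loses to Beta; Lambda loses to Theta; Zeta loses to Sigma; Beta loses to Eta); the cycle Eta > Beta > Theta > Eta rules out a Condorcet winner.

none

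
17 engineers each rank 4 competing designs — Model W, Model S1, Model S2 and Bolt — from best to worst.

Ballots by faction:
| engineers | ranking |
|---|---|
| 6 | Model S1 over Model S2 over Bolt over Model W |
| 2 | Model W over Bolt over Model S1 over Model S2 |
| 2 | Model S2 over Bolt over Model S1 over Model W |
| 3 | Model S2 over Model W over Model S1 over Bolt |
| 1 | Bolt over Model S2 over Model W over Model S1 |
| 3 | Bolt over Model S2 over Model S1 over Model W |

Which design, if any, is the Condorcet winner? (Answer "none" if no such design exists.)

Check each pair by majority over 17 ballots:
Model W vs Model S1: Model S1, 11–6.
Model W vs Model S2: 2 to 15, Model S2.
Model W vs Bolt: Bolt, 12–5.
Model S1 vs Model S2: Model S2, 9–8.
Model S1 vs Bolt: Model S1, 9–8.
Model S2 vs Bolt: Model S2 wins 11–6.
Only Model S2 has no losses; Model S2 is the Condorcet winner.

Model S2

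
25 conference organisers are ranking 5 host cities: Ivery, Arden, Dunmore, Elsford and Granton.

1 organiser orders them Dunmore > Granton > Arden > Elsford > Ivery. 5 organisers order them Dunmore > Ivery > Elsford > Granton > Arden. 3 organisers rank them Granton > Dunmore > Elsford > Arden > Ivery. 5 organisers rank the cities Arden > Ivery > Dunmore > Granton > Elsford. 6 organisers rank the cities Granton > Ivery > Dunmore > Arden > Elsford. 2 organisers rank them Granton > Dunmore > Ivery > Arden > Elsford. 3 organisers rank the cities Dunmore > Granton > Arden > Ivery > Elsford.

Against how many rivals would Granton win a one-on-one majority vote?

3

Granton against each rival (25 organisers):
Granton vs Ivery: Granton is ranked higher on 1+3+6+2+3 = 15 ballots, Ivery on 10. Granton wins 15–10.
Granton vs Arden: 1+5+3+6+2+3 = 20 for Granton, 5 for Arden — Granton by 20–5.
Granton vs Dunmore: Dunmore wins 14–11.
Granton vs Elsford: 1+3+5+6+2+3 = 20 for Granton, 5 for Elsford — Granton by 20–5.
Granton beats Ivery, Arden, Elsford; loses to Dunmore — 3 pairwise wins.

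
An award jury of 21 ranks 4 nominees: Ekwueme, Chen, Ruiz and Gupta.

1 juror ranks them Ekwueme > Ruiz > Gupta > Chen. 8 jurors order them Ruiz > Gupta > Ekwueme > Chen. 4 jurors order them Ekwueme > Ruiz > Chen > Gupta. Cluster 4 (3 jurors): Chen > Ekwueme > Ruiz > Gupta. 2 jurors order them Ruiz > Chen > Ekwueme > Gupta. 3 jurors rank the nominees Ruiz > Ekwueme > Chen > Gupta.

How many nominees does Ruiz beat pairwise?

Ruiz against each rival (21 jurors):
Ruiz vs Ekwueme: Ruiz preferred on 8+2+3 = 13 ballots; Ruiz wins 13–8.
Ruiz vs Chen: Ruiz wins 18–3.
Ruiz–Gupta: Ruiz 21–0.
Ruiz beats Ekwueme, Chen, Gupta — 3 pairwise wins.

3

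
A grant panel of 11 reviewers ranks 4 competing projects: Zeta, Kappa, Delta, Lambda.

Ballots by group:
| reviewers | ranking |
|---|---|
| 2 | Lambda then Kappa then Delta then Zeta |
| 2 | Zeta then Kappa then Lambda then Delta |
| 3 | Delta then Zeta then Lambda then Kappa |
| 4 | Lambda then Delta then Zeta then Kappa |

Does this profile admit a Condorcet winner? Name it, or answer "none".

Lambda

Pairwise majorities:
Zeta vs Kappa: 2+3+4 = 9 for Zeta, 2 for Kappa — Zeta by 9–2.
Zeta vs Delta: 2 to 9, Delta.
Zeta vs Lambda: Zeta preferred on 2+3 = 5 ballots; Lambda wins 6–5.
Kappa vs Delta: Kappa preferred on 2+2 = 4 ballots; Delta wins 7–4.
Kappa vs Lambda: 2 to 9, Lambda.
Delta vs Lambda: 3 for Delta, 8 for Lambda — Lambda by 8–3.
Lambda beats each of Zeta, Kappa, Delta — Lambda is the Condorcet winner.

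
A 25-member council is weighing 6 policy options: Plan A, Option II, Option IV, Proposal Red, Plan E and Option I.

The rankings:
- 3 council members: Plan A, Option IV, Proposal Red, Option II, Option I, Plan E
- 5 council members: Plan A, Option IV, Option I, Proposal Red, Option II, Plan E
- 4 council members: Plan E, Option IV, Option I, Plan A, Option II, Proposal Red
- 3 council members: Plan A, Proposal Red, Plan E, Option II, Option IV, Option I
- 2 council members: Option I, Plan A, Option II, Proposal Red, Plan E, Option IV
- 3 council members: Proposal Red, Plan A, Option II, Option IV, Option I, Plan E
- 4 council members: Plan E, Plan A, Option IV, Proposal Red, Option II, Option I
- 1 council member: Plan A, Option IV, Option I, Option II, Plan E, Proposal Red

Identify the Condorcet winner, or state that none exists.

Check each pair by majority over 25 ballots:
Plan A vs Option II: Plan A is ranked higher on 25 ballots, Option II on 0. Plan A wins 25–0.
Plan A vs Option IV: 21 for Plan A, 4 for Option IV — Plan A by 21–4.
Plan A vs Proposal Red: Plan A is ranked higher on 22 ballots, Proposal Red on 3. Plan A wins 22–3.
Plan A vs Plan E: Plan A preferred on 3+5+3+2+3+1 = 17 ballots; Plan A wins 17–8.
Plan A vs Option I: 3+5+3+3+4+1 = 19 for Plan A, 6 for Option I — Plan A by 19–6.
Option II vs Option IV: Option II is ranked higher on 3+2+3 = 8 ballots, Option IV on 17. Option IV wins 17–8.
Option II vs Proposal Red: 4+2+1 = 7 for Option II, 18 for Proposal Red — Proposal Red by 18–7.
Option II vs Plan E: Option II is ranked higher on 3+5+2+3+1 = 14 ballots, Plan E on 11. Option II wins 14–11.
Option II vs Option I: Option II preferred on 3+3+3+4 = 13 ballots; Option II wins 13–12.
Option IV vs Proposal Red: Option IV preferred on 3+5+4+4+1 = 17 ballots; Option IV wins 17–8.
Option IV vs Plan E: Option IV preferred on 3+5+3+1 = 12 ballots; Plan E wins 13–12.
Option IV vs Option I: Option IV is ranked higher on 23 ballots, Option I on 2. Option IV wins 23–2.
Proposal Red vs Plan E: 16 to 9, Proposal Red.
Proposal Red vs Option I: 3+3+3+4 = 13 for Proposal Red, 12 for Option I — Proposal Red by 13–12.
Plan E vs Option I: Plan E preferred on 4+3+4 = 11 ballots; Option I wins 14–11.
Plan A wins every pairwise contest, so Plan A is the Condorcet winner.

Plan A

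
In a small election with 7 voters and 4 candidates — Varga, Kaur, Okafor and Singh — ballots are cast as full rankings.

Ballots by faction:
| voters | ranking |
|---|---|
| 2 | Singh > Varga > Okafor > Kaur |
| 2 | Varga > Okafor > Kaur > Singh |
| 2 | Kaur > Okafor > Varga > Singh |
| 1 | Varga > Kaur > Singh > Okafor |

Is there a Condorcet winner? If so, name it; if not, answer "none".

Varga

Head-to-head results (7 voters):
Varga vs Kaur: Varga is ranked higher on 2+2+1 = 5 ballots, Kaur on 2. Varga wins 5–2.
Varga vs Okafor: Varga wins 5–2.
Varga vs Singh: 2+2+1 = 5 for Varga, 2 for Singh — Varga by 5–2.
Kaur vs Okafor: 2+1 = 3 for Kaur, 4 for Okafor — Okafor by 4–3.
Kaur–Singh: Kaur 5–2.
Okafor–Singh: Okafor 4–3.
Varga wins every pairwise contest, so Varga is the Condorcet winner.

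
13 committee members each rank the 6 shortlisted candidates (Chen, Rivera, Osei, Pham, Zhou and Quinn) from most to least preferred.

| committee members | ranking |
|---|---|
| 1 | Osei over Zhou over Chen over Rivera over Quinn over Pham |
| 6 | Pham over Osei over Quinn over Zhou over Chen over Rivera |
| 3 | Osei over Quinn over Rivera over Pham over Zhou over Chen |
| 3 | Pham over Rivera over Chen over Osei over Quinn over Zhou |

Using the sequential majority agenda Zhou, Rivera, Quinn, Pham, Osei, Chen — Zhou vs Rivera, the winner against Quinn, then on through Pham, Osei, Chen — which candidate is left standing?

Round 1: Zhou vs Rivera — 7–6, Zhou advances.
Round 2: Zhou vs Quinn — 1–12, Quinn advances.
Round 3: Quinn vs Pham — 4–9, Pham advances.
Round 4: Pham vs Osei — 9–4, Pham advances.
Round 5: Pham vs Chen — 12–1, Pham advances.
Pham survives the agenda.

Pham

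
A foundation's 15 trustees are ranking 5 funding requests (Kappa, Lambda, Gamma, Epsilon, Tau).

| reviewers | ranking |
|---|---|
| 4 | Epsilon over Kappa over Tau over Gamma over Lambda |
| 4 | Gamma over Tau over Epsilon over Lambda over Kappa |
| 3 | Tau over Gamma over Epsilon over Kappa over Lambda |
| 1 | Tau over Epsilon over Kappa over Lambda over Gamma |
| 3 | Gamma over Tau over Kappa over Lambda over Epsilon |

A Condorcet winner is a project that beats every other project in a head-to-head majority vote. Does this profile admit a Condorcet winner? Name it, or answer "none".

Tau

Head-to-head results (15 reviewers):
Kappa vs Lambda: Kappa is ranked higher on 4+3+1+3 = 11 ballots, Lambda on 4. Kappa wins 11–4.
Kappa vs Gamma: 5 to 10, Gamma.
Kappa vs Epsilon: Kappa preferred on 3 ballots; Epsilon wins 12–3.
Kappa vs Tau: 4 to 11, Tau.
Lambda vs Gamma: Lambda preferred on 1 ballot; Gamma wins 14–1.
Lambda vs Epsilon: 3 for Lambda, 12 for Epsilon — Epsilon by 12–3.
Lambda vs Tau: Lambda is ranked higher on 0 ballots, Tau on 15. Tau wins 15–0.
Gamma vs Epsilon: Gamma preferred on 4+3+3 = 10 ballots; Gamma wins 10–5.
Gamma vs Tau: 4+3 = 7 for Gamma, 8 for Tau — Tau by 8–7.
Epsilon vs Tau: 4 to 11, Tau.
Tau defeats every rival head-to-head and is the Condorcet winner.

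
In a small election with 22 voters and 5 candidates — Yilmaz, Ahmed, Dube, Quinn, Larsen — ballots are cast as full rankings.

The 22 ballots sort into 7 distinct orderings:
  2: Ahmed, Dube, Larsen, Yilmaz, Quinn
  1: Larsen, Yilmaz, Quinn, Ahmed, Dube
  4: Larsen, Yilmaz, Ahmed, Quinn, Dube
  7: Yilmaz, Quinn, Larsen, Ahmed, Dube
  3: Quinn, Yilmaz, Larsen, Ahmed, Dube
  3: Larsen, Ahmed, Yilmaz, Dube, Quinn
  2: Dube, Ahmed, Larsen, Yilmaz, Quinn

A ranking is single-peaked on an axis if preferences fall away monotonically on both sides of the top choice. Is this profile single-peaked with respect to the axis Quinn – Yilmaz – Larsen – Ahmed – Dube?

Axis positions: Quinn=1, Yilmaz=2, Larsen=3, Ahmed=4, Dube=5.
Group 1 (peak Ahmed at position 4): ranking walks positions 4-5-3-2-1, expanding outward from the peak — single-peaked.
Group 2 (peak Larsen at position 3): ranking walks positions 3-2-1-4-5, expanding outward from the peak — single-peaked.
Group 3 (peak Larsen at position 3): ranking walks positions 3-2-4-1-5, expanding outward from the peak — single-peaked.
Group 4 (peak Yilmaz at position 2): ranking walks positions 2-1-3-4-5, expanding outward from the peak — single-peaked.
Group 5 (peak Quinn at position 1): ranking walks positions 1-2-3-4-5, expanding outward from the peak — single-peaked.
Group 6 (peak Larsen at position 3): ranking walks positions 3-4-2-5-1, expanding outward from the peak — single-peaked.
Group 7 (peak Dube at position 5): ranking walks positions 5-4-3-2-1, expanding outward from the peak — single-peaked.
Every ranking is single-peaked on this axis.

yes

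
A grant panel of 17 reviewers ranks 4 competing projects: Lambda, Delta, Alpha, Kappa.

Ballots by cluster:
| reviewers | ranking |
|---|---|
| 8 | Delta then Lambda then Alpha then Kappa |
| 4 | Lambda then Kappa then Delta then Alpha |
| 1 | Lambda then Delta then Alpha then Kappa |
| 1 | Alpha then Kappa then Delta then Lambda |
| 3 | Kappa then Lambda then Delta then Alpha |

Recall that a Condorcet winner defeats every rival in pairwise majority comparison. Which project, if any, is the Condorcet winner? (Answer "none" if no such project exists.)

Head-to-head results (17 reviewers):
Lambda vs Delta: Delta wins 9–8.
Lambda–Alpha: Lambda 16–1.
Lambda vs Kappa: 8+4+1 = 13 for Lambda, 4 for Kappa — Lambda by 13–4.
Delta vs Alpha: Delta, 16–1.
Delta vs Kappa: Delta is ranked higher on 8+1 = 9 ballots, Kappa on 8. Delta wins 9–8.
Alpha vs Kappa: Alpha wins 10–7.
Only Delta has no losses; Delta is the Condorcet winner.

Delta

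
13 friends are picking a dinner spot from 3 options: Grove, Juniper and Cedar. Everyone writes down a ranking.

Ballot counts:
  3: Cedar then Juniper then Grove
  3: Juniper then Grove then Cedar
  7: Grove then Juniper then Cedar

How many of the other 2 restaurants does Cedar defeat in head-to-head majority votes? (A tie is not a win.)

Cedar against each rival (13 friends):
Cedar vs Grove: Grove, 10–3.
Cedar vs Juniper: Cedar is ranked higher on 3 ballots, Juniper on 10. Juniper wins 10–3.
Cedar beats no one; loses to Grove, Juniper — 0 pairwise wins.

0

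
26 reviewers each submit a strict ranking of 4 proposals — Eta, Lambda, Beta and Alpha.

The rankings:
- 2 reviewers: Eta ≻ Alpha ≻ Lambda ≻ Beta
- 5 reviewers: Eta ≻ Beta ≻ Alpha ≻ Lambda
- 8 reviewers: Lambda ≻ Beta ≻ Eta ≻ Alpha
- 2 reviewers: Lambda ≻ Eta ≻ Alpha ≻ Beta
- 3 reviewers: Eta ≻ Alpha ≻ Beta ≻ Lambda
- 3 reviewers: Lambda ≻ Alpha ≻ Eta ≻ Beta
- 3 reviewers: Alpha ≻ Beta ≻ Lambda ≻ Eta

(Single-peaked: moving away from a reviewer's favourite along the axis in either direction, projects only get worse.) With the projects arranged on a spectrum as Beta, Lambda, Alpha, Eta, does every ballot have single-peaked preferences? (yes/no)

Axis positions: Beta=1, Lambda=2, Alpha=3, Eta=4.
Group 1 (peak Eta at position 4): ranking walks positions 4-3-2-1, expanding outward from the peak — single-peaked.
Group 2: ranking walks positions 4-1-3-2; Beta is ranked above Alpha even though Alpha lies between Beta and the peak Eta on the axis — preferences dip and rise again. Not single-peaked.
Group 3: ranking walks positions 2-1-4-3; Eta is ranked above Alpha even though Alpha lies between Eta and the peak Lambda on the axis — preferences dip and rise again. Not single-peaked.
Group 4: ranking walks positions 2-4-3-1; Eta is ranked above Alpha even though Alpha lies between Eta and the peak Lambda on the axis — preferences dip and rise again. Not single-peaked.
Group 5: ranking walks positions 4-3-1-2; Beta is ranked above Lambda even though Lambda lies between Beta and the peak Eta on the axis — preferences dip and rise again. Not single-peaked.
Group 6 (peak Lambda at position 2): ranking walks positions 2-3-4-1, expanding outward from the peak — single-peaked.
Group 7: ranking walks positions 3-1-2-4; Beta is ranked above Lambda even though Lambda lies between Beta and the peak Alpha on the axis — preferences dip and rise again. Not single-peaked.
Group 2 violates single-peakedness, so the profile is not single-peaked on this axis.

no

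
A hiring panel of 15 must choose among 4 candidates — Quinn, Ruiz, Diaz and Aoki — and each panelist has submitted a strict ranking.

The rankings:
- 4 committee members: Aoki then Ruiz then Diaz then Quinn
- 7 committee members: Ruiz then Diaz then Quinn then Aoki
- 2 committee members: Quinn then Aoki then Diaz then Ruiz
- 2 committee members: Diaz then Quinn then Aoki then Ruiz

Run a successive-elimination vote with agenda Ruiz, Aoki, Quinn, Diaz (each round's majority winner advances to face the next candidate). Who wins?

Round 1: Ruiz vs Aoki — 7–8, Aoki advances.
Round 2: Aoki vs Quinn — 4–11, Quinn advances.
Round 3: Quinn vs Diaz — 2–13, Diaz advances.
Diaz survives the agenda.

Diaz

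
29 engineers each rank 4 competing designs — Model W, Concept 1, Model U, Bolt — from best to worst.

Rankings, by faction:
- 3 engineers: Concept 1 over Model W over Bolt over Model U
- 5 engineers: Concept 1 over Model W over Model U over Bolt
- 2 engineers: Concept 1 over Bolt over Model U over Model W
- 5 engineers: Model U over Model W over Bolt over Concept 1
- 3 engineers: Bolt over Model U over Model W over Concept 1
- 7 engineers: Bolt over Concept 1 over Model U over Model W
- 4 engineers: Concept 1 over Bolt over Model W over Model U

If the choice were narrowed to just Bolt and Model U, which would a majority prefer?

Bolt

Ballots ranking Bolt above Model U: 3 + 2 + 3 + 7 + 4 = 19.
Ballots ranking Model U above Bolt: 29 − 19 = 10.
Bolt wins the head-to-head 19–10.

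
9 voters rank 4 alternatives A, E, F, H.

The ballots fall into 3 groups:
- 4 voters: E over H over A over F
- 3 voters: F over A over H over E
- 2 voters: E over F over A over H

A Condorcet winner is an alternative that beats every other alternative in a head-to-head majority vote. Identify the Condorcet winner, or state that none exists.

Head-to-head results (9 voters):
A vs E: A preferred on 3 ballots; E wins 6–3.
A vs F: A preferred on 4 ballots; F wins 5–4.
A–H: A 5–4.
E vs F: 4+2 = 6 for E, 3 for F — E by 6–3.
E vs H: E, 6–3.
F vs H: F, 5–4.
E beats each of A, F, H — E is the Condorcet winner.

E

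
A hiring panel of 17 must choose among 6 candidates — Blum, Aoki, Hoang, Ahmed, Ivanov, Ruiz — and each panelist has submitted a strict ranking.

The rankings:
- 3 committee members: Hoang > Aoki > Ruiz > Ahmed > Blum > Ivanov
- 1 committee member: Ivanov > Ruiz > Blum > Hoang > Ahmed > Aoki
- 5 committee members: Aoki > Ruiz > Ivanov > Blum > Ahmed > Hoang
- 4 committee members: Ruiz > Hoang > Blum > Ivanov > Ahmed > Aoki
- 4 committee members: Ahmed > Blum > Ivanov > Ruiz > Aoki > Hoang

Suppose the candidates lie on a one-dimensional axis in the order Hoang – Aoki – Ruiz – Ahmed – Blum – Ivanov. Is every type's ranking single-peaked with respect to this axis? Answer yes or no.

no

Axis positions: Hoang=1, Aoki=2, Ruiz=3, Ahmed=4, Blum=5, Ivanov=6.
Type 1 (peak Hoang at position 1): ranking walks positions 1-2-3-4-5-6, expanding outward from the peak — single-peaked.
Type 2: ranking walks positions 6-3-5-1-4-2; Ruiz is ranked above Blum even though Blum lies between Ruiz and the peak Ivanov on the axis — preferences dip and rise again. Not single-peaked.
Type 3: ranking walks positions 2-3-6-5-4-1; Ivanov is ranked above Ahmed even though Ahmed lies between Ivanov and the peak Aoki on the axis — preferences dip and rise again. Not single-peaked.
Type 4: ranking walks positions 3-1-5-6-4-2; Hoang is ranked above Aoki even though Aoki lies between Hoang and the peak Ruiz on the axis — preferences dip and rise again. Not single-peaked.
Type 5 (peak Ahmed at position 4): ranking walks positions 4-5-6-3-2-1, expanding outward from the peak — single-peaked.
Type 2 violates single-peakedness, so the profile is not single-peaked on this axis.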